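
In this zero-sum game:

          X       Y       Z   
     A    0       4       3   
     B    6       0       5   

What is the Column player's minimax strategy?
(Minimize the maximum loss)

Column should play Y, value = 4

Work:
Column player minimizes Row's maximum payoff:
Column X: max payoff to Row = 6
Column Y: max payoff to Row = 4
Column Z: max payoff to Row = 5
Minimum is 4, achieved by column Y.
Minimax strategy: Y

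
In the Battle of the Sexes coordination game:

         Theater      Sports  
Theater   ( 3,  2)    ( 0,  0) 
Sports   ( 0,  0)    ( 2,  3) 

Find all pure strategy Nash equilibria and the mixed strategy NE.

Pure NE: (Theater, Theater) and (Sports, Sports); Mixed NE: p = 0.6, q = 0.4

Work:
Check pure NE:
(Theater, Theater): (3, 2) - no unilateral deviation beneficial
(Sports, Sports): (2, 3) - no unilateral deviation beneficial
Mixed NE: P1 plays Theater with p = 0.6, P2 plays Theater with q = 0.4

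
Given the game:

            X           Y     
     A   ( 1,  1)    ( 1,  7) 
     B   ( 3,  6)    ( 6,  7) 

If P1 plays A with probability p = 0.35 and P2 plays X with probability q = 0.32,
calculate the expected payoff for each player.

E[P1] = 3.626, E[P2] = 6.12

Work:
E[P1] = p·q·π₁(A,X) + p·(1-q)·π₁(A,Y) + (1-p)·q·π₁(B,X) + (1-p)·(1-q)·π₁(B,Y)
= 0.35·0.32·1 + 0.35·0.68·1 + 0.65·0.32·3 + 0.65·0.68·6
= 3.626

E[P2] = 6.12 (similar calculation)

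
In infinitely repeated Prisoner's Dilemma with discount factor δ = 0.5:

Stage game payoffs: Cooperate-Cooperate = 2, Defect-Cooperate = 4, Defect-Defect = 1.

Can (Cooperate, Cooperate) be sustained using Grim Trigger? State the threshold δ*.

δ* = 0.6667; since δ = 0.5 < 0.6667, cooperation cannot be sustained

Work:
For Grim Trigger:
Cooperate forever: 2/(1-δ)
Defect then punished: 4 + 1·δ/(1-δ)
Need: 2/(1-δ) ≥ 4 + 1·δ/(1-δ)
Solving: δ ≥ (T-R)/(T-P) = (4-2)/(4-1) = 0.6667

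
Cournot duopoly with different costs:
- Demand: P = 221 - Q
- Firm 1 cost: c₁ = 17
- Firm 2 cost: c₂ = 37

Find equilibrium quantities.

q₁* = 74.67, q₂* = 54.67

Work:
Reaction: q₁ = (221 - 17 - q₂)/2
Reaction: q₂ = (221 - 37 - q₁)/2
Solve simultaneously:
q₁* = (221 - 2×17 + 37)/3 = 74.67
q₂* = (221 - 2×37 + 17)/3 = 54.67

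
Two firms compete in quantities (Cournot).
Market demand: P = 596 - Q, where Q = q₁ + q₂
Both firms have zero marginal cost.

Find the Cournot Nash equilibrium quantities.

q₁* = q₂* = 198.67; P* = 198.67

Work:
Profit: π_i = P·q_i = (a - q_i - q_j)·q_i
FOC: ∂π_i/∂q_i = a - 2q_i - q_j = 0
Reaction function: q_i = (596 - q_j)/2
Symmetry: q* = 596/3 = 198.67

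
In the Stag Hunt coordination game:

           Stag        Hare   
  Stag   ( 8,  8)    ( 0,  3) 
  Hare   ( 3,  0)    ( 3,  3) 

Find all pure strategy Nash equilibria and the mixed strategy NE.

Pure NE: (Stag, Stag) and (Hare, Hare); Mixed NE: p = 0.375, q = 0.375

Work:
Check pure NE:
(Stag, Stag): (8, 8) - no unilateral deviation beneficial
(Hare, Hare): (3, 3) - no unilateral deviation beneficial
Mixed NE: P1 plays Stag with p = 0.375, P2 plays Stag with q = 0.375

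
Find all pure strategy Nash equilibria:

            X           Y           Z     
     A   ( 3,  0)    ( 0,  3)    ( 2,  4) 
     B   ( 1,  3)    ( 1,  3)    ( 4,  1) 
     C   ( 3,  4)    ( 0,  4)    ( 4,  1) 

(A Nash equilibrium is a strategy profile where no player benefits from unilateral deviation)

Nash equilibrium: (B, Y), (C, X)

Work:
Best responses:
  P1 vs X: payoffs [3, 1, 3] → best response A/C (payoff 3)
  P1 vs Y: payoffs [0, 1, 0] → best response B (payoff 1)
  P1 vs Z: payoffs [2, 4, 4] → best response B/C (payoff 4)
  P2 vs A: payoffs [0, 3, 4] → best response Z (payoff 4)
  P2 vs B: payoffs [3, 3, 1] → best response X/Y (payoff 3)
  P2 vs C: payoffs [4, 4, 1] → best response X/Y (payoff 4)
Mutual best responses: (B,Y), (C,X) → Nash equilibria.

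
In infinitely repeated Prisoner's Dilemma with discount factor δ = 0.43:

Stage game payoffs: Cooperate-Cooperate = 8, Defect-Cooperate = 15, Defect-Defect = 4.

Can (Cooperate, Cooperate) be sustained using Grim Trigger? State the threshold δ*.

δ* = 0.6364; since δ = 0.43 < 0.6364, cooperation cannot be sustained

Work:
For Grim Trigger:
Cooperate forever: 8/(1-δ)
Defect then punished: 15 + 4·δ/(1-δ)
Need: 8/(1-δ) ≥ 15 + 4·δ/(1-δ)
Solving: δ ≥ (T-R)/(T-P) = (15-8)/(15-4) = 0.6364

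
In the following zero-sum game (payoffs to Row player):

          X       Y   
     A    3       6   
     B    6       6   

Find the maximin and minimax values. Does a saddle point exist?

Maximin = 6, Minimax = 6, Saddle: True

Work:
Row minimums: [3, 6] → maximin = 6
Column maximums: [6, 6] → minimax = 6
Saddle point exists! Game value = 6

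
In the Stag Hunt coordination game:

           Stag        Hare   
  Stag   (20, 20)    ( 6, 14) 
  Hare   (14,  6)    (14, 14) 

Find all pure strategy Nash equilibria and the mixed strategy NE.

Pure NE: (Stag, Stag) and (Hare, Hare); Mixed NE: p = 0.5714, q = 0.5714

Work:
Check pure NE:
(Stag, Stag): (20, 20) - no unilateral deviation beneficial
(Hare, Hare): (14, 14) - no unilateral deviation beneficial
Mixed NE: P1 plays Stag with p = 0.5714, P2 plays Stag with q = 0.5714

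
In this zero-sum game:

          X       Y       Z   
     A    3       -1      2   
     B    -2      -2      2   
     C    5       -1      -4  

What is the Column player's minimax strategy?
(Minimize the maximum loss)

Column should play Y, value = -1

Work:
Column player minimizes Row's maximum payoff:
Column X: max payoff to Row = 5
Column Y: max payoff to Row = -1
Column Z: max payoff to Row = 2
Minimum is -1, achieved by column Y.
Minimax strategy: Y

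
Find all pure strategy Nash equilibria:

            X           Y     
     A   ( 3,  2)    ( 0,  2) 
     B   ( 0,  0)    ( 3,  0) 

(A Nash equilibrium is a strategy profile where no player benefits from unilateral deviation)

Nash equilibrium: (A, X), (B, Y)

Work:
Best responses:
  P1 vs X: payoffs [3, 0] → best response A (payoff 3)
  P1 vs Y: payoffs [0, 3] → best response B (payoff 3)
  P2 vs A: payoffs [2, 2] → best response X/Y (payoff 2)
  P2 vs B: payoffs [0, 0] → best response X/Y (payoff 0)
Mutual best responses: (A,X), (B,Y) → Nash equilibria.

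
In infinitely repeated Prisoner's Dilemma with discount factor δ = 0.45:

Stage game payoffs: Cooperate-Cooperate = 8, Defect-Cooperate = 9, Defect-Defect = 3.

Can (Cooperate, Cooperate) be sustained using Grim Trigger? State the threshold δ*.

δ* = 0.1667; since δ = 0.45 ≥ 0.1667, cooperation can be sustained

Work:
For Grim Trigger:
Cooperate forever: 8/(1-δ)
Defect then punished: 9 + 3·δ/(1-δ)
Need: 8/(1-δ) ≥ 9 + 3·δ/(1-δ)
Solving: δ ≥ (T-R)/(T-P) = (9-8)/(9-3) = 0.1667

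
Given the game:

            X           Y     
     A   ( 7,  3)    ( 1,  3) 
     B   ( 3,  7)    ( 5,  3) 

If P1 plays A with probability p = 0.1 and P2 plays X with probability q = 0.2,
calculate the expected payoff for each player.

E[P1] = 4.36, E[P2] = 3.72

Work:
E[P1] = p·q·π₁(A,X) + p·(1-q)·π₁(A,Y) + (1-p)·q·π₁(B,X) + (1-p)·(1-q)·π₁(B,Y)
= 0.1·0.2·7 + 0.1·0.8·1 + 0.9·0.2·3 + 0.9·0.8·5
= 4.36

E[P2] = 3.72 (similar calculation)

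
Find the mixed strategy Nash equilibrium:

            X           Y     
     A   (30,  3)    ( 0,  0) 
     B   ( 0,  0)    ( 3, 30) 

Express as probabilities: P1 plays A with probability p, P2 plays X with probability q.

p = 0.9091, q = 0.0909

Work:
Find probabilities that make opponent indifferent:
P2 chooses q to make P1 indifferent between A and B
P1 chooses p to make P2 indifferent between X and Y
Mixed NE: P1 plays (A: 0.9091, B: 0.0909), P2 plays (X: 0.0909, Y: 0.9091)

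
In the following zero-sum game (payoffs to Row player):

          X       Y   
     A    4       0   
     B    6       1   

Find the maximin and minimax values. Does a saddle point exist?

Maximin = 1, Minimax = 1, Saddle: True

Work:
Row minimums: [0, 1] → maximin = 1
Column maximums: [6, 1] → minimax = 1
Saddle point exists! Game value = 1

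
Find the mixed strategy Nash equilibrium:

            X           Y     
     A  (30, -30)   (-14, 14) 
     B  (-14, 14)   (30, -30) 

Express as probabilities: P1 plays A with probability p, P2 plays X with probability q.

p = 0.5, q = 0.5

Work:
Find probabilities that make opponent indifferent:
P2 chooses q to make P1 indifferent between A and B
P1 chooses p to make P2 indifferent between X and Y
Mixed NE: P1 plays (A: 0.5, B: 0.5), P2 plays (X: 0.5, Y: 0.5)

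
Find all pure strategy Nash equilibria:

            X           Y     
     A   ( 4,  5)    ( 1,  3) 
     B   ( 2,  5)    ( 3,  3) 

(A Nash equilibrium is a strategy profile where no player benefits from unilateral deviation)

Nash equilibrium: (A, X)

Work:
Best responses:
  P1 vs X: payoffs [4, 2] → best response A (payoff 4)
  P1 vs Y: payoffs [1, 3] → best response B (payoff 3)
  P2 vs A: payoffs [5, 3] → best response X (payoff 5)
  P2 vs B: payoffs [5, 3] → best response X (payoff 5)
Mutual best responses: (A,X) → Nash equilibria.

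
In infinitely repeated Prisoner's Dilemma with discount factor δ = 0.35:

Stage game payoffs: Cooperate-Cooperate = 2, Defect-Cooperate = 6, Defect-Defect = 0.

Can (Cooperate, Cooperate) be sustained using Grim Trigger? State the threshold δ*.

δ* = 0.6667; since δ = 0.35 < 0.6667, cooperation cannot be sustained

Work:
For Grim Trigger:
Cooperate forever: 2/(1-δ)
Defect then punished: 6 + 0·δ/(1-δ)
Need: 2/(1-δ) ≥ 6 + 0·δ/(1-δ)
Solving: δ ≥ (T-R)/(T-P) = (6-2)/(6-0) = 0.6667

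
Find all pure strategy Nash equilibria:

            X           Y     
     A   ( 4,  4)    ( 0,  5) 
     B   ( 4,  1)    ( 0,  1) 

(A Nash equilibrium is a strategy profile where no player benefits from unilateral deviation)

Nash equilibrium: (A, Y), (B, X), (B, Y)

Work:
Best responses:
  P1 vs X: payoffs [4, 4] → best response A/B (payoff 4)
  P1 vs Y: payoffs [0, 0] → best response A/B (payoff 0)
  P2 vs A: payoffs [4, 5] → best response Y (payoff 5)
  P2 vs B: payoffs [1, 1] → best response X/Y (payoff 1)
Mutual best responses: (A,Y), (B,X), (B,Y) → Nash equilibria.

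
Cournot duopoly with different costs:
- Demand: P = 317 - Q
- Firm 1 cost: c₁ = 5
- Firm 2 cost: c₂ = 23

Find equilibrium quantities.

q₁* = 110.0, q₂* = 92.0

Work:
Reaction: q₁ = (317 - 5 - q₂)/2
Reaction: q₂ = (317 - 23 - q₁)/2
Solve simultaneously:
q₁* = (317 - 2×5 + 23)/3 = 110.0
q₂* = (317 - 2×23 + 5)/3 = 92.0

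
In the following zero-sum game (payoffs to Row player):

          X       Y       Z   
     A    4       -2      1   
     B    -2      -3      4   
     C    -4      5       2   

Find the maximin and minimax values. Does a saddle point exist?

Maximin = -2, Minimax = 4, Saddle: False

Work:
Row minimums: [-2, -3, -4] → maximin = -2
Column maximums: [4, 5, 4] → minimax = 4
No saddle point (maximin ≠ minimax). Mixed strategy needed.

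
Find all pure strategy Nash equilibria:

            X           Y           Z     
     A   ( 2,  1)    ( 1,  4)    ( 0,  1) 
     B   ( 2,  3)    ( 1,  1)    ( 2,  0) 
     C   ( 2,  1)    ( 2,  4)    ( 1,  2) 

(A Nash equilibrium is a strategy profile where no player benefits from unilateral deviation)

Nash equilibrium: (B, X), (C, Y)

Work:
Best responses:
  P1 vs X: payoffs [2, 2, 2] → best response A/B/C (payoff 2)
  P1 vs Y: payoffs [1, 1, 2] → best response C (payoff 2)
  P1 vs Z: payoffs [0, 2, 1] → best response B (payoff 2)
  P2 vs A: payoffs [1, 4, 1] → best response Y (payoff 4)
  P2 vs B: payoffs [3, 1, 0] → best response X (payoff 3)
  P2 vs C: payoffs [1, 4, 2] → best response Y (payoff 4)
Mutual best responses: (B,X), (C,Y) → Nash equilibria.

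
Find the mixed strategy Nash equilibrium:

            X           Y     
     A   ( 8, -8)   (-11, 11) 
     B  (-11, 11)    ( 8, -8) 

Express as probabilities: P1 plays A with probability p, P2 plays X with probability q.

p = 0.5, q = 0.5

Work:
Find probabilities that make opponent indifferent:
P2 chooses q to make P1 indifferent between A and B
P1 chooses p to make P2 indifferent between X and Y
Mixed NE: P1 plays (A: 0.5, B: 0.5), P2 plays (X: 0.5, Y: 0.5)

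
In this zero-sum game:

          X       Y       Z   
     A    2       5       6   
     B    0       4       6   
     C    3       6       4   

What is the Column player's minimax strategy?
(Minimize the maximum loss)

Column should play X, value = 3

Work:
Column player minimizes Row's maximum payoff:
Column X: max payoff to Row = 3
Column Y: max payoff to Row = 6
Column Z: max payoff to Row = 6
Minimum is 3, achieved by column X.
Minimax strategy: X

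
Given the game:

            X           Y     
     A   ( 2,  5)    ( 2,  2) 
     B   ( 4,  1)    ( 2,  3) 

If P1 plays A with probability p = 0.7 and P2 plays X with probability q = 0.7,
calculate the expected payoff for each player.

E[P1] = 2.42, E[P2] = 3.35

Work:
E[P1] = p·q·π₁(A,X) + p·(1-q)·π₁(A,Y) + (1-p)·q·π₁(B,X) + (1-p)·(1-q)·π₁(B,Y)
= 0.7·0.7·2 + 0.7·0.3·2 + 0.3·0.7·4 + 0.3·0.3·2
= 2.42

E[P2] = 3.35 (similar calculation)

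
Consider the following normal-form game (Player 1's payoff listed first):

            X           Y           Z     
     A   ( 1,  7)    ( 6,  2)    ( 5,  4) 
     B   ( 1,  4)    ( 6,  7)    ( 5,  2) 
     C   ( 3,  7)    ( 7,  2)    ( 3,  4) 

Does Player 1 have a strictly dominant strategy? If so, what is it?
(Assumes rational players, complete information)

No strictly dominant strategy exists for Player 1

Work:
A strategy strictly dominates another if it gives a strictly higher payoff against every opponent action. Compare each pair of P1's strategies column-by-column:
  A vs B: [1 vs 1, 6 vs 6, 5 vs 5] → A does not strictly dominate B (column X: 1 ≤ 1)
  A vs C: [1 vs 3, 6 vs 7, 5 vs 3] → A does not strictly dominate C (column X: 1 ≤ 3)
  B vs A: [1 vs 1, 6 vs 6, 5 vs 5] → B does not strictly dominate A (column X: 1 ≤ 1)
  B vs C: [1 vs 3, 6 vs 7, 5 vs 3] → B does not strictly dominate C (column X: 1 ≤ 3)
  C vs A: [3 vs 1, 7 vs 6, 3 vs 5] → C does not strictly dominate A (column Z: 3 ≤ 5)
  C vs B: [3 vs 1, 7 vs 6, 3 vs 5] → C does not strictly dominate B (column Z: 3 ≤ 5)
No single strategy strictly dominates all others → no strictly dominant strategy.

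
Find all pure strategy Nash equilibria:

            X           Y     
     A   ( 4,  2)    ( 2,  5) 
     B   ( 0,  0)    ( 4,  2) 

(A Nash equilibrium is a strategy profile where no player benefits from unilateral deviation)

Nash equilibrium: (B, Y)

Work:
Best responses:
  P1 vs X: payoffs [4, 0] → best response A (payoff 4)
  P1 vs Y: payoffs [2, 4] → best response B (payoff 4)
  P2 vs A: payoffs [2, 5] → best response Y (payoff 5)
  P2 vs B: payoffs [0, 2] → best response Y (payoff 2)
Mutual best responses: (B,Y) → Nash equilibria.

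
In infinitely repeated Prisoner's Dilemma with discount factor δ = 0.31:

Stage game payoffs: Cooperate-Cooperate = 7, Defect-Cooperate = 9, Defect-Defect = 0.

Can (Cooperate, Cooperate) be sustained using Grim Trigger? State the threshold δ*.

δ* = 0.2222; since δ = 0.31 ≥ 0.2222, cooperation can be sustained

Work:
For Grim Trigger:
Cooperate forever: 7/(1-δ)
Defect then punished: 9 + 0·δ/(1-δ)
Need: 7/(1-δ) ≥ 9 + 0·δ/(1-δ)
Solving: δ ≥ (T-R)/(T-P) = (9-7)/(9-0) = 0.2222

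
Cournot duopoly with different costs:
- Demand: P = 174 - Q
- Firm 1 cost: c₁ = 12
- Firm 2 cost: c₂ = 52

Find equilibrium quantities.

q₁* = 67.33, q₂* = 27.33

Work:
Reaction: q₁ = (174 - 12 - q₂)/2
Reaction: q₂ = (174 - 52 - q₁)/2
Solve simultaneously:
q₁* = (174 - 2×12 + 52)/3 = 67.33
q₂* = (174 - 2×52 + 12)/3 = 27.33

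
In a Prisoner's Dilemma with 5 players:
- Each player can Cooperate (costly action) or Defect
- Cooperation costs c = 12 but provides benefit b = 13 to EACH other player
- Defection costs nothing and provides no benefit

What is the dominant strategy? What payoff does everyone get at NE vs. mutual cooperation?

Dominant: Defect; NE payoff = 0; Coop payoff = 40

Work:
Defect dominates (saves cost c = 12, benefit to others is external)
NE: All defect → everyone gets 0
If all cooperate: each receives (4)×13 - 12 = 40
Social dilemma: 40 > 0 but NE gives 0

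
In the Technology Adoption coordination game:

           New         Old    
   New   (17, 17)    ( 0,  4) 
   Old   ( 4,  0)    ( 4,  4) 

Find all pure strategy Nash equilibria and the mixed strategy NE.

Pure NE: (New, New) and (Old, Old); Mixed NE: p = 0.2353, q = 0.2353

Work:
Check pure NE:
(New, New): (17, 17) - no unilateral deviation beneficial
(Old, Old): (4, 4) - no unilateral deviation beneficial
Mixed NE: P1 plays New with p = 0.2353, P2 plays New with q = 0.2353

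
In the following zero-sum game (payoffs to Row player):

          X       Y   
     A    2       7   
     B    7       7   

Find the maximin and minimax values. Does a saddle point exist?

Maximin = 7, Minimax = 7, Saddle: True

Work:
Row minimums: [2, 7] → maximin = 7
Column maximums: [7, 7] → minimax = 7
Saddle point exists! Game value = 7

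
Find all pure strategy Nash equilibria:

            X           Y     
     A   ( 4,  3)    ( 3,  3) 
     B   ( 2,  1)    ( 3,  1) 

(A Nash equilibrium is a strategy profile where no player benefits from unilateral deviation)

Nash equilibrium: (A, X), (A, Y), (B, Y)

Work:
Best responses:
  P1 vs X: payoffs [4, 2] → best response A (payoff 4)
  P1 vs Y: payoffs [3, 3] → best response A/B (payoff 3)
  P2 vs A: payoffs [3, 3] → best response X/Y (payoff 3)
  P2 vs B: payoffs [1, 1] → best response X/Y (payoff 1)
Mutual best responses: (A,X), (A,Y), (B,Y) → Nash equilibria.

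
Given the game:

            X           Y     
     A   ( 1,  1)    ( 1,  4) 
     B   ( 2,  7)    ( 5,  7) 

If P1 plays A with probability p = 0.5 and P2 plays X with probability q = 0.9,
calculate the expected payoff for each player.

E[P1] = 1.65, E[P2] = 4.15

Work:
E[P1] = p·q·π₁(A,X) + p·(1-q)·π₁(A,Y) + (1-p)·q·π₁(B,X) + (1-p)·(1-q)·π₁(B,Y)
= 0.5·0.9·1 + 0.5·0.1·1 + 0.5·0.9·2 + 0.5·0.1·5
= 1.65

E[P2] = 4.15 (similar calculation)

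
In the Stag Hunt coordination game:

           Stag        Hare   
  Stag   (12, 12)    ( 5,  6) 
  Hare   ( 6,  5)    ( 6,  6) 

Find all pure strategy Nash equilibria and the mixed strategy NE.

Pure NE: (Stag, Stag) and (Hare, Hare); Mixed NE: p = 0.1429, q = 0.1429

Work:
Check pure NE:
(Stag, Stag): (12, 12) - no unilateral deviation beneficial
(Hare, Hare): (6, 6) - no unilateral deviation beneficial
Mixed NE: P1 plays Stag with p = 0.1429, P2 plays Stag with q = 0.1429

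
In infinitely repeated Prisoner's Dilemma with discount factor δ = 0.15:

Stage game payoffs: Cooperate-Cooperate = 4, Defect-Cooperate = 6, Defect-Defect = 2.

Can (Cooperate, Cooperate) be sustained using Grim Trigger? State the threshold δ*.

δ* = 0.5; since δ = 0.15 < 0.5, cooperation cannot be sustained

Work:
For Grim Trigger:
Cooperate forever: 4/(1-δ)
Defect then punished: 6 + 2·δ/(1-δ)
Need: 4/(1-δ) ≥ 6 + 2·δ/(1-δ)
Solving: δ ≥ (T-R)/(T-P) = (6-4)/(6-2) = 0.5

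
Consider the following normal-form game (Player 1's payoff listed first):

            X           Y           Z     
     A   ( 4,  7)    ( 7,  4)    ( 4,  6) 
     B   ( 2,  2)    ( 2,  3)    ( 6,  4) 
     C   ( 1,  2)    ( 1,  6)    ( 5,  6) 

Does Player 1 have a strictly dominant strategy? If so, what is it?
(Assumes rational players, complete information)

No strictly dominant strategy exists for Player 1

Work:
A strategy strictly dominates another if it gives a strictly higher payoff against every opponent action. Compare each pair of P1's strategies column-by-column:
  A vs B: [4 vs 2, 7 vs 2, 4 vs 6] → A does not strictly dominate B (column Z: 4 ≤ 6)
  A vs C: [4 vs 1, 7 vs 1, 4 vs 5] → A does not strictly dominate C (column Z: 4 ≤ 5)
  B vs A: [2 vs 4, 2 vs 7, 6 vs 4] → B does not strictly dominate A (column X: 2 ≤ 4)
  B vs C: [2 vs 1, 2 vs 1, 6 vs 5] → B strictly dominates C
  C vs A: [1 vs 4, 1 vs 7, 5 vs 4] → C does not strictly dominate A (column X: 1 ≤ 4)
  C vs B: [1 vs 2, 1 vs 2, 5 vs 6] → C does not strictly dominate B (column X: 1 ≤ 2)
No single strategy strictly dominates all others → no strictly dominant strategy.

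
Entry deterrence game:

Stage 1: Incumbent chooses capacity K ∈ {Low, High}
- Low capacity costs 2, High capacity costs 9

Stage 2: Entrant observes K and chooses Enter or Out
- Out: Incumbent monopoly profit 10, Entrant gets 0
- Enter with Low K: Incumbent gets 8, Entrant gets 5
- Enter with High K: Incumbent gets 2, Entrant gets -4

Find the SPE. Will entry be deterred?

SPE: (Low, Enter|Low, Out|High); Entry not deterred. Incumbent net profit = 6, Entrant gets 5

Work:
After Low K: Entrant enters (5 > 0)
After High K: Entrant stays out (-4 < 0)
Incumbent: Low → 8−2=6, High → 10−9=1
Incumbent chooses Low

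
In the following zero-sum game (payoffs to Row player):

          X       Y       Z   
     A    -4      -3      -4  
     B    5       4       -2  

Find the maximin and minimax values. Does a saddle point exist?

Maximin = -2, Minimax = -2, Saddle: True

Work:
Row minimums: [-4, -2] → maximin = -2
Column maximums: [5, 4, -2] → minimax = -2
Saddle point exists! Game value = -2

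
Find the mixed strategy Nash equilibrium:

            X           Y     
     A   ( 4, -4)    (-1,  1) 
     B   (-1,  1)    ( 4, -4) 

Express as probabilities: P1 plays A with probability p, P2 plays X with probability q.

p = 0.5, q = 0.5

Work:
Find probabilities that make opponent indifferent:
P2 chooses q to make P1 indifferent between A and B
P1 chooses p to make P2 indifferent between X and Y
Mixed NE: P1 plays (A: 0.5, B: 0.5), P2 plays (X: 0.5, Y: 0.5)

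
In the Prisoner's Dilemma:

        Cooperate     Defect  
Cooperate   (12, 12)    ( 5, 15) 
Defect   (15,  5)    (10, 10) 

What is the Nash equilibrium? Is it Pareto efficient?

(Defect, Defect) is NE; not Pareto efficient

Work:
Defect dominates Cooperate for both players:
If P2 cooperates: Defect (15) > Cooperate (12)
If P2 defects: Defect (10) > Cooperate (5)
NE: (Defect, Defect) with payoff (10, 10)
But (Cooperate, Cooperate) = (12, 12) Pareto dominates (10, 10)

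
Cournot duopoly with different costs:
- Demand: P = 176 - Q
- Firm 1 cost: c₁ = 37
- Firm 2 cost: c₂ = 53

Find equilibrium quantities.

q₁* = 51.67, q₂* = 35.67

Work:
Reaction: q₁ = (176 - 37 - q₂)/2
Reaction: q₂ = (176 - 53 - q₁)/2
Solve simultaneously:
q₁* = (176 - 2×37 + 53)/3 = 51.67
q₂* = (176 - 2×53 + 37)/3 = 35.67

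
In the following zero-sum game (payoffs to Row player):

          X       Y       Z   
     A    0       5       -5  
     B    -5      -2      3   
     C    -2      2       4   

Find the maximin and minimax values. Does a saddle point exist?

Maximin = -2, Minimax = 0, Saddle: False

Work:
Row minimums: [-5, -5, -2] → maximin = -2
Column maximums: [0, 5, 4] → minimax = 0
No saddle point (maximin ≠ minimax). Mixed strategy needed.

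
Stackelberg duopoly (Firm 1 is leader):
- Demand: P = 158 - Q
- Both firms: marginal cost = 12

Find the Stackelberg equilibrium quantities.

q₁* (leader) = 73.0, q₂* (follower) = 36.5

Work:
Follower's reaction: q₂ = (a - c - q₁)/2
Leader substitutes: π₁ = q₁·(a - q₁ - (a-c-q₁)/2 - c)
FOC: q₁* = (158 - 12)/2 = 73.00
Then: q₂* = (158 - 12 - 73.0)/2 = 36.50
Leader has first-mover advantage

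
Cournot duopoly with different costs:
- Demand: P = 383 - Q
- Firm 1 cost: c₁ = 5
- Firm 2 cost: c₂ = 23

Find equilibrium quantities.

q₁* = 132.0, q₂* = 114.0

Work:
Reaction: q₁ = (383 - 5 - q₂)/2
Reaction: q₂ = (383 - 23 - q₁)/2
Solve simultaneously:
q₁* = (383 - 2×5 + 23)/3 = 132.0
q₂* = (383 - 2×23 + 5)/3 = 114.0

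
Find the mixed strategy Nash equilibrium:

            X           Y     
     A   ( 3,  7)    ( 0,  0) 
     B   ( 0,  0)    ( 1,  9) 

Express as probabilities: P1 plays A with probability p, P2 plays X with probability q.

p = 0.5625, q = 0.25

Work:
Find probabilities that make opponent indifferent:
P2 chooses q to make P1 indifferent between A and B
P1 chooses p to make P2 indifferent between X and Y
Mixed NE: P1 plays (A: 0.5625, B: 0.4375), P2 plays (X: 0.25, Y: 0.75)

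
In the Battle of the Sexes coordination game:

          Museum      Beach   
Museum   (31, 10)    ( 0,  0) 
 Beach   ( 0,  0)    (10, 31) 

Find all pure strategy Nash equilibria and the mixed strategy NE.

Pure NE: (Museum, Museum) and (Beach, Beach); Mixed NE: p = 0.7561, q = 0.2439

Work:
Check pure NE:
(Museum, Museum): (31, 10) - no unilateral deviation beneficial
(Beach, Beach): (10, 31) - no unilateral deviation beneficial
Mixed NE: P1 plays Museum with p = 0.7561, P2 plays Museum with q = 0.2439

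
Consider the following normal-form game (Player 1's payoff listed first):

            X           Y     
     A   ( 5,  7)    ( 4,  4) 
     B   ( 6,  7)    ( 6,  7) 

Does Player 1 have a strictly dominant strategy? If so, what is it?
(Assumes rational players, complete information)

Yes, Player 1's strictly dominant strategy is B

Work:
A strategy strictly dominates another if it gives a strictly higher payoff against every opponent action. Compare each pair of P1's strategies column-by-column:
  A vs B: [5 vs 6, 4 vs 6] → A does not strictly dominate B (column X: 5 ≤ 6)
  B vs A: [6 vs 5, 6 vs 4] → B strictly dominates A
B strictly dominates every other strategy → strictly dominant.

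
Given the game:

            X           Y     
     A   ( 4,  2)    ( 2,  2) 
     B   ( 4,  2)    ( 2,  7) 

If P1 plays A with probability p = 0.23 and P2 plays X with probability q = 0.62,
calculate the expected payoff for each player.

E[P1] = 3.24, E[P2] = 3.463

Work:
E[P1] = p·q·π₁(A,X) + p·(1-q)·π₁(A,Y) + (1-p)·q·π₁(B,X) + (1-p)·(1-q)·π₁(B,Y)
= 0.23·0.62·4 + 0.23·0.38·2 + 0.77·0.62·4 + 0.77·0.38·2
= 3.24

E[P2] = 3.463 (similar calculation)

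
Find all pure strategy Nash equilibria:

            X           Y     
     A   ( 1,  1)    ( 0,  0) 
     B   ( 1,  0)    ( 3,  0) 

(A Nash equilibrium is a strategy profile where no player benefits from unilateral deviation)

Nash equilibrium: (A, X), (B, X), (B, Y)

Work:
Best responses:
  P1 vs X: payoffs [1, 1] → best response A/B (payoff 1)
  P1 vs Y: payoffs [0, 3] → best response B (payoff 3)
  P2 vs A: payoffs [1, 0] → best response X (payoff 1)
  P2 vs B: payoffs [0, 0] → best response X/Y (payoff 0)
Mutual best responses: (A,X), (B,X), (B,Y) → Nash equilibria.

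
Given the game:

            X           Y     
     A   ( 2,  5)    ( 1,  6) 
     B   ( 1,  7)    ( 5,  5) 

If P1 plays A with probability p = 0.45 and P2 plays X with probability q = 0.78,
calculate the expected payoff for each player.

E[P1] = 1.835, E[P2] = 5.957

Work:
E[P1] = p·q·π₁(A,X) + p·(1-q)·π₁(A,Y) + (1-p)·q·π₁(B,X) + (1-p)·(1-q)·π₁(B,Y)
= 0.45·0.78·2 + 0.45·0.22·1 + 0.55·0.78·1 + 0.55·0.22·5
= 1.835

E[P2] = 5.957 (similar calculation)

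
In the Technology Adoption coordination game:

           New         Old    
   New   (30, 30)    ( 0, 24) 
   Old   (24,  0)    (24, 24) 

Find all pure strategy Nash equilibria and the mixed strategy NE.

Pure NE: (New, New) and (Old, Old); Mixed NE: p = 0.8, q = 0.8

Work:
Check pure NE:
(New, New): (30, 30) - no unilateral deviation beneficial
(Old, Old): (24, 24) - no unilateral deviation beneficial
Mixed NE: P1 plays New with p = 0.8, P2 plays New with q = 0.8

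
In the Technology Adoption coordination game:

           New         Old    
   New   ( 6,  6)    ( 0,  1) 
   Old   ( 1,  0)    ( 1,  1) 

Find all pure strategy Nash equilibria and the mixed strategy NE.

Pure NE: (New, New) and (Old, Old); Mixed NE: p = 0.1667, q = 0.1667

Work:
Check pure NE:
(New, New): (6, 6) - no unilateral deviation beneficial
(Old, Old): (1, 1) - no unilateral deviation beneficial
Mixed NE: P1 plays New with p = 0.1667, P2 plays New with q = 0.1667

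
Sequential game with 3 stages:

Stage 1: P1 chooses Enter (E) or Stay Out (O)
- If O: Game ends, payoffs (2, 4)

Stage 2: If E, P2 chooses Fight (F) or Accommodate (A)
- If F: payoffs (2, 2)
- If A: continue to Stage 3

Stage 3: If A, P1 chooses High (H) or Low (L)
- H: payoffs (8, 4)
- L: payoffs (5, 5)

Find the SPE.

SPE: (E, A, H); Outcome (8, 4)

Work:
Stage 3: P1 chooses H (8 vs 5)
Stage 2: P2: F->2, A->4 (anticipating H). Choose A
Stage 1: P1: O->2, E->8 (anticipating A, H). Choose E
SPE path: E -> A -> H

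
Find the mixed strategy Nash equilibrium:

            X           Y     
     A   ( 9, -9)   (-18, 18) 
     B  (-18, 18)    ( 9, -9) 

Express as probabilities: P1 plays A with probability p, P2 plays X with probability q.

p = 0.5, q = 0.5

Work:
Find probabilities that make opponent indifferent:
P2 chooses q to make P1 indifferent between A and B
P1 chooses p to make P2 indifferent between X and Y
Mixed NE: P1 plays (A: 0.5, B: 0.5), P2 plays (X: 0.5, Y: 0.5)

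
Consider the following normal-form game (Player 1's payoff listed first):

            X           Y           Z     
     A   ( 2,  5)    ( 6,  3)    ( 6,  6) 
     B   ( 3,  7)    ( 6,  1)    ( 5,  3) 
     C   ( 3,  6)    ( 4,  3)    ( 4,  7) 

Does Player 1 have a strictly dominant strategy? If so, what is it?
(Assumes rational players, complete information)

No strictly dominant strategy exists for Player 1

Work:
A strategy strictly dominates another if it gives a strictly higher payoff against every opponent action. Compare each pair of P1's strategies column-by-column:
  A vs B: [2 vs 3, 6 vs 6, 6 vs 5] → A does not strictly dominate B (column X: 2 ≤ 3)
  A vs C: [2 vs 3, 6 vs 4, 6 vs 4] → A does not strictly dominate C (column X: 2 ≤ 3)
  B vs A: [3 vs 2, 6 vs 6, 5 vs 6] → B does not strictly dominate A (column Y: 6 ≤ 6)
  B vs C: [3 vs 3, 6 vs 4, 5 vs 4] → B does not strictly dominate C (column X: 3 ≤ 3)
  C vs A: [3 vs 2, 4 vs 6, 4 vs 6] → C does not strictly dominate A (column Y: 4 ≤ 6)
  C vs B: [3 vs 3, 4 vs 6, 4 vs 5] → C does not strictly dominate B (column X: 3 ≤ 3)
No single strategy strictly dominates all others → no strictly dominant strategy.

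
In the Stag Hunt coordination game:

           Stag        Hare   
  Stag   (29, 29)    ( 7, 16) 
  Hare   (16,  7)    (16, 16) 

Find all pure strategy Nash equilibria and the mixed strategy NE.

Pure NE: (Stag, Stag) and (Hare, Hare); Mixed NE: p = 0.4091, q = 0.4091

Work:
Check pure NE:
(Stag, Stag): (29, 29) - no unilateral deviation beneficial
(Hare, Hare): (16, 16) - no unilateral deviation beneficial
Mixed NE: P1 plays Stag with p = 0.4091, P2 plays Stag with q = 0.4091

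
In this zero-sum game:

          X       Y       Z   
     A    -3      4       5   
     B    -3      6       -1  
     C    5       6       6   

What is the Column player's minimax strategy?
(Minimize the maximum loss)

Column should play X, value = 5

Work:
Column player minimizes Row's maximum payoff:
Column X: max payoff to Row = 5
Column Y: max payoff to Row = 6
Column Z: max payoff to Row = 6
Minimum is 5, achieved by column X.
Minimax strategy: X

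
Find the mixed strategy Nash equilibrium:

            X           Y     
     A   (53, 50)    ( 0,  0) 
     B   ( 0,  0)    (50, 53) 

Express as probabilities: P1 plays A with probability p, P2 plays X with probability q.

p = 0.5146, q = 0.4854

Work:
Find probabilities that make opponent indifferent:
P2 chooses q to make P1 indifferent between A and B
P1 chooses p to make P2 indifferent between X and Y
Mixed NE: P1 plays (A: 0.5146, B: 0.4854), P2 plays (X: 0.4854, Y: 0.5146)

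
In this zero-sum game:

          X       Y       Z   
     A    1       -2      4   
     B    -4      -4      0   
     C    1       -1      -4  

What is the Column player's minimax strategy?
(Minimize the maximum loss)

Column should play Y, value = -1

Work:
Column player minimizes Row's maximum payoff:
Column X: max payoff to Row = 1
Column Y: max payoff to Row = -1
Column Z: max payoff to Row = 4
Minimum is -1, achieved by column Y.
Minimax strategy: Y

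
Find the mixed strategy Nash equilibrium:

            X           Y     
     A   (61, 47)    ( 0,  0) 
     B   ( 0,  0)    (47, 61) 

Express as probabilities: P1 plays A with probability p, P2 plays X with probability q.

p = 0.5648, q = 0.4352

Work:
Find probabilities that make opponent indifferent:
P2 chooses q to make P1 indifferent between A and B
P1 chooses p to make P2 indifferent between X and Y
Mixed NE: P1 plays (A: 0.5648, B: 0.4352), P2 plays (X: 0.4352, Y: 0.5648)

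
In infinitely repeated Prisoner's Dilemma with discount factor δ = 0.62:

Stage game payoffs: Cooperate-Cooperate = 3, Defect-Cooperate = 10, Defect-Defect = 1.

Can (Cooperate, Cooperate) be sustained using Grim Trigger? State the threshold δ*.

δ* = 0.7778; since δ = 0.62 < 0.7778, cooperation cannot be sustained

Work:
For Grim Trigger:
Cooperate forever: 3/(1-δ)
Defect then punished: 10 + 1·δ/(1-δ)
Need: 3/(1-δ) ≥ 10 + 1·δ/(1-δ)
Solving: δ ≥ (T-R)/(T-P) = (10-3)/(10-1) = 0.7778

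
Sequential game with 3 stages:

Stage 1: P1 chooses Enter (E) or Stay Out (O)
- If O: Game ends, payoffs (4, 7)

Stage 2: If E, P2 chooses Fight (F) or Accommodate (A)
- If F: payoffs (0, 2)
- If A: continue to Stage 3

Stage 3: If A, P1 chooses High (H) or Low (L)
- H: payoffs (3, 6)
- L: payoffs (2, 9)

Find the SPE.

SPE: (O, A, H); Outcome (4, 7)

Work:
Stage 3: P1 chooses H (3 vs 2)
Stage 2: P2: F->2, A->6 (anticipating H). Choose A
Stage 1: P1: O->4, E->3 (anticipating A, H). Choose O
SPE path: O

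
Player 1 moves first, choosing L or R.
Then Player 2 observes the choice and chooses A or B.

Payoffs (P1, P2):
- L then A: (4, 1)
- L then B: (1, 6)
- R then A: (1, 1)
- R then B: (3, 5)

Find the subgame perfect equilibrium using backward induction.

P1 plays R, P2 plays B after L and B after R; Payoff (3, 5)

Work:
Backward induction:
After L: P2 chooses B → P1 gets 1
After R: P2 chooses B → P1 gets 3
P1 chooses R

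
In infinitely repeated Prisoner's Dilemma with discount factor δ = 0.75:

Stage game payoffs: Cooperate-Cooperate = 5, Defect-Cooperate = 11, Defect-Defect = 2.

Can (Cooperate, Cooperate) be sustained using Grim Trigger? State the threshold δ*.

δ* = 0.6667; since δ = 0.75 ≥ 0.6667, cooperation can be sustained

Work:
For Grim Trigger:
Cooperate forever: 5/(1-δ)
Defect then punished: 11 + 2·δ/(1-δ)
Need: 5/(1-δ) ≥ 11 + 2·δ/(1-δ)
Solving: δ ≥ (T-R)/(T-P) = (11-5)/(11-2) = 0.6667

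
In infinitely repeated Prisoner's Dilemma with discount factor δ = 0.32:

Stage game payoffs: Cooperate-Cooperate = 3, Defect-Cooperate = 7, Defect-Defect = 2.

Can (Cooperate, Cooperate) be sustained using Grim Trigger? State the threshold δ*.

δ* = 0.8; since δ = 0.32 < 0.8, cooperation cannot be sustained

Work:
For Grim Trigger:
Cooperate forever: 3/(1-δ)
Defect then punished: 7 + 2·δ/(1-δ)
Need: 3/(1-δ) ≥ 7 + 2·δ/(1-δ)
Solving: δ ≥ (T-R)/(T-P) = (7-3)/(7-2) = 0.8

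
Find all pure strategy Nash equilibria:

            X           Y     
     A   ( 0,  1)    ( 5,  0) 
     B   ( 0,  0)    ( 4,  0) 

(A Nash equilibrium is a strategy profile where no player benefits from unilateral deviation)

Nash equilibrium: (A, X), (B, X)

Work:
Best responses:
  P1 vs X: payoffs [0, 0] → best response A/B (payoff 0)
  P1 vs Y: payoffs [5, 4] → best response A (payoff 5)
  P2 vs A: payoffs [1, 0] → best response X (payoff 1)
  P2 vs B: payoffs [0, 0] → best response X/Y (payoff 0)
Mutual best responses: (A,X), (B,X) → Nash equilibria.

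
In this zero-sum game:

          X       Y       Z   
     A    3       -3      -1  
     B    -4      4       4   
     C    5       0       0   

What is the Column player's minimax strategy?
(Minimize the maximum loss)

Column should play Y or Z (all achieve the minimum), value = 4

Work:
Column player minimizes Row's maximum payoff:
Column X: max payoff to Row = 5
Column Y: max payoff to Row = 4
Column Z: max payoff to Row = 4
Minimum is 4, achieved by columns Y, Z (tied).
Each of Y or Z is a minimax strategy.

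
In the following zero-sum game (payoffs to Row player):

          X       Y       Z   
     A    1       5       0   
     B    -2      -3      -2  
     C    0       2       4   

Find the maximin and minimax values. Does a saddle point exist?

Maximin = 0, Minimax = 1, Saddle: False

Work:
Row minimums: [0, -3, 0] → maximin = 0
Column maximums: [1, 5, 4] → minimax = 1
No saddle point (maximin ≠ minimax). Mixed strategy needed.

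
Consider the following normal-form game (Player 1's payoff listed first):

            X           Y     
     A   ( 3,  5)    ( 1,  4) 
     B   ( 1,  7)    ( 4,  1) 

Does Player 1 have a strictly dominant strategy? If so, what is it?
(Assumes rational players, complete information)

No strictly dominant strategy exists for Player 1

Work:
A strategy strictly dominates another if it gives a strictly higher payoff against every opponent action. Compare each pair of P1's strategies column-by-column:
  A vs B: [3 vs 1, 1 vs 4] → A does not strictly dominate B (column Y: 1 ≤ 4)
  B vs A: [1 vs 3, 4 vs 1] → B does not strictly dominate A (column X: 1 ≤ 3)
No single strategy strictly dominates all others → no strictly dominant strategy.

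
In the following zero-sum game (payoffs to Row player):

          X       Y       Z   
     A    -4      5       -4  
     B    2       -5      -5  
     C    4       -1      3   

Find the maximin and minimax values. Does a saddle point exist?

Maximin = -1, Minimax = 3, Saddle: False

Work:
Row minimums: [-4, -5, -1] → maximin = -1
Column maximums: [4, 5, 3] → minimax = 3
No saddle point (maximin ≠ minimax). Mixed strategy needed.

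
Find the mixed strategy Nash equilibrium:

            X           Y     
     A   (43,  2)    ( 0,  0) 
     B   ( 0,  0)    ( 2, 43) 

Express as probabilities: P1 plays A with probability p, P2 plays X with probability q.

p = 0.9556, q = 0.0444

Work:
Find probabilities that make opponent indifferent:
P2 chooses q to make P1 indifferent between A and B
P1 chooses p to make P2 indifferent between X and Y
Mixed NE: P1 plays (A: 0.9556, B: 0.0444), P2 plays (X: 0.0444, Y: 0.9556)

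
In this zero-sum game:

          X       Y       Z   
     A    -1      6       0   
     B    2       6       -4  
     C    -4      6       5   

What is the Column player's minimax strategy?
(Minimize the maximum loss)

Column should play X, value = 2

Work:
Column player minimizes Row's maximum payoff:
Column X: max payoff to Row = 2
Column Y: max payoff to Row = 6
Column Z: max payoff to Row = 5
Minimum is 2, achieved by column X.
Minimax strategy: X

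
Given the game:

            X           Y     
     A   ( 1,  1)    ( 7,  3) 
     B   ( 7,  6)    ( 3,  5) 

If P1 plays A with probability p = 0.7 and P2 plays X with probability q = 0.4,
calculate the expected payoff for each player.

E[P1] = 4.6, E[P2] = 3.16

Work:
E[P1] = p·q·π₁(A,X) + p·(1-q)·π₁(A,Y) + (1-p)·q·π₁(B,X) + (1-p)·(1-q)·π₁(B,Y)
= 0.7·0.4·1 + 0.7·0.6·7 + 0.3·0.4·7 + 0.3·0.6·3
= 4.6

E[P2] = 3.16 (similar calculation)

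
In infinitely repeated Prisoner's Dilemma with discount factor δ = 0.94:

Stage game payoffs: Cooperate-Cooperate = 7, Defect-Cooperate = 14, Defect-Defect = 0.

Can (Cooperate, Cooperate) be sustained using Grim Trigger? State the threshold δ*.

δ* = 0.5; since δ = 0.94 ≥ 0.5, cooperation can be sustained

Work:
For Grim Trigger:
Cooperate forever: 7/(1-δ)
Defect then punished: 14 + 0·δ/(1-δ)
Need: 7/(1-δ) ≥ 14 + 0·δ/(1-δ)
Solving: δ ≥ (T-R)/(T-P) = (14-7)/(14-0) = 0.5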